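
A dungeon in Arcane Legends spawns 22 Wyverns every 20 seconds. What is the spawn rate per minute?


Spawns per minute = count * (60 / interval)
= 22 * (60 / 20)
= 22 * 3.0
= 66.0

66.0 per minute


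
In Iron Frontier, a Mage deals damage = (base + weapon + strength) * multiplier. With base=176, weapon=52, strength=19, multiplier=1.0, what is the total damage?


Sum base + weapon + str = 176 + 52 + 19 = 247
Multiply by 1.0:
247 * 1.0 = 247.0

247.0 damage


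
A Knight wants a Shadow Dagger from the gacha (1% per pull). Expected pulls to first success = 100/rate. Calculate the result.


Expected pulls for a geometric distribution = 1/p = 100 / rate%
= 100 / 1
= 100.0

100.0 pulls


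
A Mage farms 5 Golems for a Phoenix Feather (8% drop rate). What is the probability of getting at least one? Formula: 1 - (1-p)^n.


P(at least one) = 1 - P(none) = 1 - (1-p)^n
p = 8/100 = 0.08
1 - p = 0.92
(1 - p)^5 = 0.92^5 = 0.659082
P(at least one) = 1 - 0.659082 = 0.3409

0.3409


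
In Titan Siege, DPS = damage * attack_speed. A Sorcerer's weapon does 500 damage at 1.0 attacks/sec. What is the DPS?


DPS = damage * attack_speed
= 500 * 1.0
= 500.0

500.0 DPS


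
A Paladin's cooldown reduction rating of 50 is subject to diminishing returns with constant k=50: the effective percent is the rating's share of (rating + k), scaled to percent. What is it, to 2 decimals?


effective% = rating / (rating + k) * 100
= 50 / (50 + 50) * 100
= 50 / 100 * 100
= 0.5 * 100
= 50.00%

50.00%


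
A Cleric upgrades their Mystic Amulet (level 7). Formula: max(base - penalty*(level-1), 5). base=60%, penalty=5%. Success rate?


raw_rate = 60 - 5 * (7 - 1)
= 60 - 5 * 6
= 60 - 30
= 30
Apply floor: max(30, 5) = 30%

30%


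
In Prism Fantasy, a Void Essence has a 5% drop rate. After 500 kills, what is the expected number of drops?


Expected drops = kills * (drop_rate / 100)
= 500 * (5 / 100)
= 500 * 0.05
= 25.0

25.0 drops


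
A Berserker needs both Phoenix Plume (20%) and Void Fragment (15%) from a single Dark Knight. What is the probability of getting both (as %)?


For independent events, P(both) = P(A) * P(B)
= 20% * 15%
= 300 / 100 %
= 3.0%

3.0%


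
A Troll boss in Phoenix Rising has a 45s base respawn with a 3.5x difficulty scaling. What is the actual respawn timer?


Respawn time = base * multiplier
= 45 * 3.5
= 157.5 seconds

157.5 seconds


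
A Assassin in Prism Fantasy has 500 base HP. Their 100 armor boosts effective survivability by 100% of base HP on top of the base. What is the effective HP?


EHP = 500 * (1 + 100/100)
= 500 * (1 + 1.0)
= 500 * 2.0
= 1000.0

1000.0 EHP


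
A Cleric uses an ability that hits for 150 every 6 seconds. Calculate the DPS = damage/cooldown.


DPS = damage / cooldown
= 150 / 6
= 25.00

25.00 DPS


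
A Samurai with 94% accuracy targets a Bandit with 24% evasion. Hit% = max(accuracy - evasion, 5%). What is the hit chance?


accuracy - evasion = 94 - 24 = 70
Apply floor: max(70, 5) = 70
Hit chance = 70%

70%


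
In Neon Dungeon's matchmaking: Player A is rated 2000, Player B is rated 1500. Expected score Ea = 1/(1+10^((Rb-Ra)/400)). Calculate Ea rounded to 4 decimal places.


Elo expected score: Ea = 1/(1 + 10^((Rb-Ra)/400))
Rb - Ra = 1500 - 2000 = -500
(Rb-Ra)/400 = -500/400 = -1.25
10^-1.25 = 0.056234
Ea = 1/(1 + 0.056234) = 1/1.056234 = 0.9468

0.9468


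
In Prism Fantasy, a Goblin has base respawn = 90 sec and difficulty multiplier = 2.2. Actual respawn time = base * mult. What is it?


Respawn time = base * multiplier
= 90 * 2.2
= 198.0 seconds

198.0 seconds


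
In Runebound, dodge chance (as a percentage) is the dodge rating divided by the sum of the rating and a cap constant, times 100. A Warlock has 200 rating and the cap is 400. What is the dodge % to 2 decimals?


dodge% = 200 / (200 + 400) * 100
= 200 / 600 * 100
= 0.333333 * 100
= 33.33%

33.33%


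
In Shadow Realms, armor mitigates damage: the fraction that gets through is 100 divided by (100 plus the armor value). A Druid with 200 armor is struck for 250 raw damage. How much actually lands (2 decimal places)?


actual = 250 * 100 / (100 + 200)
= 250 * 100 / 300
= 25000 / 300
= 83.33

83.33 damage


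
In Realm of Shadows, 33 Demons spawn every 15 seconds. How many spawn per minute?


Spawns per minute = count * (60 / interval)
= 33 * (60 / 15)
= 33 * 4.0
= 132.0

132.0 per minute


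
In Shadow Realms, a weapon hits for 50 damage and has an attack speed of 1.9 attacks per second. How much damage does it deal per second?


DPS = damage * attack_speed
= 50 * 1.9
= 95.0

95.0 DPS


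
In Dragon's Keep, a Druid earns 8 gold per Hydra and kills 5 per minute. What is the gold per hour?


Gold per minute = 8 * 5 = 40
Gold per hour = 40 * 60 = 2400

2400 gold/hour


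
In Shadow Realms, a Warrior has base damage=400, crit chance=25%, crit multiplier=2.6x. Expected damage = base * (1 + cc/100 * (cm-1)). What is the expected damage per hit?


E[dmg] = base * (1 + crit_chance * (crit_mult - 1))
cc as decimal = 25/100 = 0.25
cm - 1 = 2.6 - 1 = 1.6
Bonus factor = 0.25 * 1.6 = 0.4
Total multiplier = 1 + 0.4 = 1.4
Expected damage = 400 * 1.4 = 560.00

560.00 damage


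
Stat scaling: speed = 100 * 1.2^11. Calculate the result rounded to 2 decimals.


value = base * growth^level
= 100 * 1.2^11
= 100 * 7.430084
= 743.01

743.01 speed


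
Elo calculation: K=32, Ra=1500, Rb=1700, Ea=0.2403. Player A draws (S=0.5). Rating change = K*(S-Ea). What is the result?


Elo update: delta = K * (S - Ea), where S = 0.5 (draws)
S - Ea = 0.5 - 0.2403 = 0.2597
Rating change = 32 * 0.2597
= 8.31

8.31 rating points


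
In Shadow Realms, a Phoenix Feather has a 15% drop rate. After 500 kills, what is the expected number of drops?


Expected drops = kills * (drop_rate / 100)
= 500 * (15 / 100)
= 500 * 0.15
= 75.0

75.0 drops


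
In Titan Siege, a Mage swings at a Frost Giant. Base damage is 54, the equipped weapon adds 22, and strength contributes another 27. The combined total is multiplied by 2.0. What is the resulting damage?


Sum base + weapon + str = 54 + 22 + 27 = 103
Multiply by 2.0:
103 * 2.0 = 206.0

206.0 damage


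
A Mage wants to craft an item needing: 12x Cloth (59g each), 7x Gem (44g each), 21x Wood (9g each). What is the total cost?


Cost breakdown:
  Cloth: 12 * 59 = 708
  Gem: 7 * 44 = 308
  Wood: 21 * 9 = 189
Total = 708 + 308 + 189 = 1205

1205 gold


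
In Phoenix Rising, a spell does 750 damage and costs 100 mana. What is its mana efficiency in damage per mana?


Efficiency = damage / mana
= 750 / 100
= 7.50

7.50 dmg/mana


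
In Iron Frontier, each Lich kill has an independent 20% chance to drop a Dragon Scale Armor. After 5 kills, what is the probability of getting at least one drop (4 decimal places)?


P(at least one) = 1 - P(none) = 1 - (1-p)^n
p = 20/100 = 0.2
1 - p = 0.8
(1 - p)^5 = 0.8^5 = 0.327680
P(at least one) = 1 - 0.327680 = 0.6723

0.6723


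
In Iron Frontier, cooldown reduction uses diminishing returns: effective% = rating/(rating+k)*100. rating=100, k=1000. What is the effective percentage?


effective% = rating / (rating + k) * 100
= 100 / (100 + 1000) * 100
= 100 / 1100 * 100
= 0.090909 * 100
= 9.09%

9.09%


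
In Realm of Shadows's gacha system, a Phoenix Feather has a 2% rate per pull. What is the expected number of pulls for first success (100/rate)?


Expected pulls for a geometric distribution = 1/p = 100 / rate%
= 100 / 2
= 50.0

50.0 pulls


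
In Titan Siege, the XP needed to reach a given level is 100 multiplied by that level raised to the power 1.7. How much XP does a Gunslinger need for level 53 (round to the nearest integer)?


XP = 100 * level^1.7
Substitute level = 53:
XP = 100 * 53^1.7
= 100 * 853.6286
= 85363

85363 XP


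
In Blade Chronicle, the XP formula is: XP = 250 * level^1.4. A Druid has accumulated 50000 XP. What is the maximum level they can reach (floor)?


XP = 250 * level^1.4, so level = (XP / 250)^(1/1.4)
= (50000 / 250)^(1/1.4)
= 200.0^0.7143
= 44.0142
Floor: level = 44

level 44


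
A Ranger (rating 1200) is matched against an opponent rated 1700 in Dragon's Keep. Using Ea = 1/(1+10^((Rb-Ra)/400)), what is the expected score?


Elo expected score: Ea = 1/(1 + 10^((Rb-Ra)/400))
Rb - Ra = 1700 - 1200 = 500
(Rb-Ra)/400 = 500/400 = 1.25
10^1.25 = 17.782794
Ea = 1/(1 + 17.782794) = 1/18.782794 = 0.0532

0.0532


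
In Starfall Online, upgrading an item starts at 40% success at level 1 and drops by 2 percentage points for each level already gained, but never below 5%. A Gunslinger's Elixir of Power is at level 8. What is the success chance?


raw_rate = 40 - 2 * (8 - 1)
= 40 - 2 * 7
= 40 - 14
= 26
Apply floor: max(26, 5) = 26%

26%


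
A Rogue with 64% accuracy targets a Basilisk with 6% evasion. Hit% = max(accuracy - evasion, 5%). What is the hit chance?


accuracy - evasion = 64 - 6 = 58
Apply floor: max(58, 5) = 58
Hit chance = 58%

58%


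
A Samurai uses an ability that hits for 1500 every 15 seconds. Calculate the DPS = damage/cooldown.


DPS = damage / cooldown
= 1500 / 15
= 100.00

100.00 DPS


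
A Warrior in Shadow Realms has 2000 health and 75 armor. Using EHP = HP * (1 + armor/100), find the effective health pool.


EHP = 2000 * (1 + 75/100)
= 2000 * (1 + 0.75)
= 2000 * 1.75
= 3500.0

3500.0 EHP


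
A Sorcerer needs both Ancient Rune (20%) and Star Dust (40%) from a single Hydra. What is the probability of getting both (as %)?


For independent events, P(both) = P(A) * P(B)
= 20% * 40%
= 800 / 100 %
= 8.0%

8.0%


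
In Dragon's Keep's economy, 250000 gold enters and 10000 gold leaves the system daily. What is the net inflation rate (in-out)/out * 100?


Net gold = 250000 - 10000 = 240000
Inflation rate = net / sunk * 100 = 240000 / 10000 * 100
= 24.0 * 100
= 2400.00%

2400.00%


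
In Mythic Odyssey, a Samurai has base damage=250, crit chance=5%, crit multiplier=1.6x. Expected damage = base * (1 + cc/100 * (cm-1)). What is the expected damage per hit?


E[dmg] = base * (1 + crit_chance * (crit_mult - 1))
cc as decimal = 5/100 = 0.05
cm - 1 = 1.6 - 1 = 0.6
Bonus factor = 0.05 * 0.6 = 0.03
Total multiplier = 1 + 0.03 = 1.03
Expected damage = 250 * 1.03 = 257.50

257.50 damage


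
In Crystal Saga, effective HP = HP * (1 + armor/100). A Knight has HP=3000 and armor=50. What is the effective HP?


EHP = 3000 * (1 + 50/100)
= 3000 * (1 + 0.5)
= 3000 * 1.5
= 4500.0

4500.0 EHP


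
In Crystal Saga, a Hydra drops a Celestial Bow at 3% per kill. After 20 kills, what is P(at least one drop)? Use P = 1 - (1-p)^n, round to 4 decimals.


P(at least one) = 1 - P(none) = 1 - (1-p)^n
p = 3/100 = 0.03
1 - p = 0.97
(1 - p)^20 = 0.97^20 = 0.543794
P(at least one) = 1 - 0.543794 = 0.4562

0.4562


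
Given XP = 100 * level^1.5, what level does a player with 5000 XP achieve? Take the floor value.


XP = 100 * level^1.5, so level = (XP / 100)^(1/1.5)
= (5000 / 100)^(1/1.5)
= 50.0^0.6667
= 13.5721
Floor: level = 13

level 13


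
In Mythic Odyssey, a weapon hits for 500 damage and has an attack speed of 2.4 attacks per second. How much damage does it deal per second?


DPS = damage * attack_speed
= 500 * 2.4
= 1200.0

1200.0 DPS


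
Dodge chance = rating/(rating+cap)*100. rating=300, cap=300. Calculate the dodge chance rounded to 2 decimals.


dodge% = 300 / (300 + 300) * 100
= 300 / 600 * 100
= 0.5 * 100
= 50.00%

50.00%


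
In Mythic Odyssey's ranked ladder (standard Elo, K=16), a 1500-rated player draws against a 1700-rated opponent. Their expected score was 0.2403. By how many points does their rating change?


Elo update: delta = K * (S - Ea), where S = 0.5 (draws)
S - Ea = 0.5 - 0.2403 = 0.2597
Rating change = 16 * 0.2597
= 4.16

4.16 rating points


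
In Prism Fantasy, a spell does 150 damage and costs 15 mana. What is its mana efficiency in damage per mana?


Efficiency = damage / mana
= 150 / 15
= 10.00

10.00 dmg/mana


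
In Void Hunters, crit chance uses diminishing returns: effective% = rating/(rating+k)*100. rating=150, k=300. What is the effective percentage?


effective% = rating / (rating + k) * 100
= 150 / (150 + 300) * 100
= 150 / 450 * 100
= 0.333333 * 100
= 33.33%

33.33%


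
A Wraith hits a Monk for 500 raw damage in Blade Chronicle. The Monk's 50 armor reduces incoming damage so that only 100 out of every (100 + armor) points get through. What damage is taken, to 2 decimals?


actual = 500 * 100 / (100 + 50)
= 500 * 100 / 150
= 50000 / 150
= 333.33

333.33 damage


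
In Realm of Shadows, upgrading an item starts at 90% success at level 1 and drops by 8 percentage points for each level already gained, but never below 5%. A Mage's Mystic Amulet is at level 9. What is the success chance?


raw_rate = 90 - 8 * (9 - 1)
= 90 - 8 * 8
= 90 - 64
= 26
Apply floor: max(26, 5) = 26%

26%


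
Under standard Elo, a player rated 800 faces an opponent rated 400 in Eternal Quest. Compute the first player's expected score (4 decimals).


Elo expected score: Ea = 1/(1 + 10^((Rb-Ra)/400))
Rb - Ra = 400 - 800 = -400
(Rb-Ra)/400 = -400/400 = -1.0
10^-1.0 = 0.1
Ea = 1/(1 + 0.1) = 1/1.1 = 0.9091

0.9091


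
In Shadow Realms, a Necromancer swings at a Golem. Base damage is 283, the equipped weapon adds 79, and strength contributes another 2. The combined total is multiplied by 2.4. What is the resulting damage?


Sum base + weapon + str = 283 + 79 + 2 = 364
Multiply by 2.4:
364 * 2.4 = 873.6

873.6 damage


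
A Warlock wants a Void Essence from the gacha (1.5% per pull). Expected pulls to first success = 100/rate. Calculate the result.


Expected pulls for a geometric distribution = 1/p = 100 / rate%
= 100 / 1.5
= 66.67

66.67 pulls


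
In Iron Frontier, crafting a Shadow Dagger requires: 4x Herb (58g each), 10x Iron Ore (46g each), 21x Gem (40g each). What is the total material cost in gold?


Cost breakdown:
  Herb: 4 * 58 = 232
  Iron Ore: 10 * 46 = 460
  Gem: 21 * 40 = 840
Total = 232 + 460 + 840 = 1532

1532 gold


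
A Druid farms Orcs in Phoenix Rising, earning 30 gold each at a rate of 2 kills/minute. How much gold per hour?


Gold per minute = 30 * 2 = 60
Gold per hour = 60 * 60 = 3600

3600 gold/hour


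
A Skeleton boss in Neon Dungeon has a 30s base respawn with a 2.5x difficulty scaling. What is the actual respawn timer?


Respawn time = base * multiplier
= 30 * 2.5
= 75.0 seconds

75.0 seconds


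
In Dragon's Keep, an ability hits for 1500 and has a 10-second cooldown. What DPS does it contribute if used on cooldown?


DPS = damage / cooldown
= 1500 / 10
= 150.00

150.00 DPS


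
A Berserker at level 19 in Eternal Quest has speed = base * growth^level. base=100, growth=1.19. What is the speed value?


value = base * growth^level
= 100 * 1.19^19
= 100 * 27.251616
= 2725.16

2725.16 speed


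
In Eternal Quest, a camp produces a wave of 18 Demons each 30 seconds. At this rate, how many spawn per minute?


Spawns per minute = count * (60 / interval)
= 18 * (60 / 30)
= 18 * 2.0
= 36.0

36.0 per minute


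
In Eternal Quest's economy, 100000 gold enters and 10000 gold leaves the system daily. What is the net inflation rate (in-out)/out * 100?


Net gold = 100000 - 10000 = 90000
Inflation rate = net / sunk * 100 = 90000 / 10000 * 100
= 9.0 * 100
= 900.00%

900.00%


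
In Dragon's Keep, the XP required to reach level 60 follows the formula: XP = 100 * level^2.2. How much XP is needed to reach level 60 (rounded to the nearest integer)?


XP = 100 * level^2.2
Substitute level = 60:
XP = 100 * 60^2.2
= 100 * 8164.5594
= 816456

816456 XP


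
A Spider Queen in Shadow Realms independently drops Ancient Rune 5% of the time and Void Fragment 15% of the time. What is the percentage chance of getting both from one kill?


For independent events, P(both) = P(A) * P(B)
= 5% * 15%
= 75 / 100 %
= 0.75%

0.75%


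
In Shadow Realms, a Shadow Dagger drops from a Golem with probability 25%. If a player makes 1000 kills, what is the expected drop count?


Expected drops = kills * (drop_rate / 100)
= 1000 * (25 / 100)
= 1000 * 0.25
= 250.0

250.0 drops


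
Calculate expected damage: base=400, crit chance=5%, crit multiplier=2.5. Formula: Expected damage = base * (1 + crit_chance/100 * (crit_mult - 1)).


E[dmg] = base * (1 + crit_chance * (crit_mult - 1))
cc as decimal = 5/100 = 0.05
cm - 1 = 2.5 - 1 = 1.5
Bonus factor = 0.05 * 1.5 = 0.075
Total multiplier = 1 + 0.075 = 1.075
Expected damage = 400 * 1.075 = 430.00

430.00 damage


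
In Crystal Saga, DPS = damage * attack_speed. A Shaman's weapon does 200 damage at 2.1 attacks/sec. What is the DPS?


DPS = damage * attack_speed
= 200 * 2.1
= 420.0

420.0 DPS


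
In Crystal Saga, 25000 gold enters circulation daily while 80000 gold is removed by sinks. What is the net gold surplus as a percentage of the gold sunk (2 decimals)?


Net gold = 25000 - 80000 = -55000
Inflation rate = net / sunk * 100 = -55000 / 80000 * 100
= -0.6875 * 100
= -68.75%

-68.75%


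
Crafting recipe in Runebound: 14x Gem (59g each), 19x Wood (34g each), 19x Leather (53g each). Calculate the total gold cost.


Cost breakdown:
  Gem: 14 * 59 = 826
  Wood: 19 * 34 = 646
  Leather: 19 * 53 = 1007
Total = 826 + 646 + 1007 = 2479

2479 gold


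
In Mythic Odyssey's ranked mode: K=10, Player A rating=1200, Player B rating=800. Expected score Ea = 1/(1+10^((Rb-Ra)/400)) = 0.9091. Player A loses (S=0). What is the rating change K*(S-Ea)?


Elo update: delta = K * (S - Ea), where S = 0 (loses)
S - Ea = 0 - 0.9091 = -0.9091
Rating change = 10 * -0.9091
= -9.09

-9.09 rating points


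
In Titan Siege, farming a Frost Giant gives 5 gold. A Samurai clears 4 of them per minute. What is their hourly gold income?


Gold per minute = 5 * 4 = 20
Gold per hour = 20 * 60 = 1200

1200 gold/hour


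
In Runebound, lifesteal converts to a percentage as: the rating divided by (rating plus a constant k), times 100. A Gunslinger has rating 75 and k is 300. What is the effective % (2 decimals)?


effective% = rating / (rating + k) * 100
= 75 / (75 + 300) * 100
= 75 / 375 * 100
= 0.2 * 100
= 20.00%

20.00%


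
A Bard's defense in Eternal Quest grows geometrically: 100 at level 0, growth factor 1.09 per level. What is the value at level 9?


value = base * growth^level
= 100 * 1.09^9
= 100 * 2.171893
= 217.19

217.19 defense


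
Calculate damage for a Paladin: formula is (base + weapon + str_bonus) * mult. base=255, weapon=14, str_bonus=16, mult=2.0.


Sum base + weapon + str = 255 + 14 + 16 = 285
Multiply by 2.0:
285 * 2.0 = 570.0

570.0 damage


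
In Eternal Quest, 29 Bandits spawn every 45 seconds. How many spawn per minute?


Spawns per minute = count * (60 / interval)
= 29 * (60 / 45)
= 29 * 1.3333
= 38.67

38.67 per minute


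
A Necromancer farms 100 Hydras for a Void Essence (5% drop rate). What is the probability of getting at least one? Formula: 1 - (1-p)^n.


P(at least one) = 1 - P(none) = 1 - (1-p)^n
p = 5/100 = 0.05
1 - p = 0.95
(1 - p)^100 = 0.95^100 = 0.005921
P(at least one) = 1 - 0.005921 = 0.9941

0.9941


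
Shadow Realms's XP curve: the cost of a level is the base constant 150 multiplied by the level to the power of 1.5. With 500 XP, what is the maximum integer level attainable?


XP = 150 * level^1.5, so level = (XP / 150)^(1/1.5)
= (500 / 150)^(1/1.5)
= 3.3333^0.6667
= 2.2314
Floor: level = 2

level 2


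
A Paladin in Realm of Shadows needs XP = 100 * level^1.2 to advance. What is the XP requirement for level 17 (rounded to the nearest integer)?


XP = 100 * level^1.2
Substitute level = 17:
XP = 100 * 17^1.2
= 100 * 29.9598
= 2996

2996 XP


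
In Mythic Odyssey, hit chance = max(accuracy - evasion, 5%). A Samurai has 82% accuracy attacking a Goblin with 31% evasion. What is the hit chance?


accuracy - evasion = 82 - 31 = 51
Apply floor: max(51, 5) = 51
Hit chance = 51%

51%


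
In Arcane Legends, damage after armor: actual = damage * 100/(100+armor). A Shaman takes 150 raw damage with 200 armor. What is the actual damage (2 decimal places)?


actual = 150 * 100 / (100 + 200)
= 150 * 100 / 300
= 15000 / 300
= 50.00

50.00 damage


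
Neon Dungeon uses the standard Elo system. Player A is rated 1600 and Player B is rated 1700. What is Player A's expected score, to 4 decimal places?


Elo expected score: Ea = 1/(1 + 10^((Rb-Ra)/400))
Rb - Ra = 1700 - 1600 = 100
(Rb-Ra)/400 = 100/400 = 0.25
10^0.25 = 1.778279
Ea = 1/(1 + 1.778279) = 1/2.778279 = 0.3599

0.3599


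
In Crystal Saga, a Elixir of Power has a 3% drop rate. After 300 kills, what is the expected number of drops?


Expected drops = kills * (drop_rate / 100)
= 300 * (3 / 100)
= 300 * 0.03
= 9.0

9.0 drops


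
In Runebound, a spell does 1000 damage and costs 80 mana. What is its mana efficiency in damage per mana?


Efficiency = damage / mana
= 1000 / 80
= 12.50

12.50 dmg/mana


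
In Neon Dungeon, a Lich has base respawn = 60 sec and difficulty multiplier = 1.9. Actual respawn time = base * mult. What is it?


Respawn time = base * multiplier
= 60 * 1.9
= 114.0 seconds

114.0 seconds


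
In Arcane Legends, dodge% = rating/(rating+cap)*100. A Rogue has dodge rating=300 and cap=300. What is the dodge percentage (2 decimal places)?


dodge% = 300 / (300 + 300) * 100
= 300 / 600 * 100
= 0.5 * 100
= 50.00%

50.00%


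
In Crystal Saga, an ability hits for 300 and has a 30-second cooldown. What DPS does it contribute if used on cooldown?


DPS = damage / cooldown
= 300 / 30
= 10.00

10.00 DPS


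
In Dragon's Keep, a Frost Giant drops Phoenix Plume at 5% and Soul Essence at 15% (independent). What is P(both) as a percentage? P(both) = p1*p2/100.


For independent events, P(both) = P(A) * P(B)
= 5% * 15%
= 75 / 100 %
= 0.75%

0.75%


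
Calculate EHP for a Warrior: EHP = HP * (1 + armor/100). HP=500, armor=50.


EHP = 500 * (1 + 50/100)
= 500 * (1 + 0.5)
= 500 * 1.5
= 750.0

750.0 EHP


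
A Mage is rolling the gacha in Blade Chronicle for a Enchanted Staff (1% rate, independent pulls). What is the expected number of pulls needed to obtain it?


Expected pulls for a geometric distribution = 1/p = 100 / rate%
= 100 / 1
= 100.0

100.0 pulls


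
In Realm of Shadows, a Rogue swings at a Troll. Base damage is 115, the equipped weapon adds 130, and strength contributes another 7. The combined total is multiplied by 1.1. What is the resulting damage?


Sum base + weapon + str = 115 + 130 + 7 = 252
Multiply by 1.1:
252 * 1.1 = 277.2

277.2 damage


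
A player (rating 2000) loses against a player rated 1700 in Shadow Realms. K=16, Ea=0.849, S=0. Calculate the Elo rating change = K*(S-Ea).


Elo update: delta = K * (S - Ea), where S = 0 (loses)
S - Ea = 0 - 0.849 = -0.849
Rating change = 16 * -0.849
= -13.58

-13.58 rating points


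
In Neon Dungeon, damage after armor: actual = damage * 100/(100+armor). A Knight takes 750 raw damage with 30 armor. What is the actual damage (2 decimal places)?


actual = 750 * 100 / (100 + 30)
= 750 * 100 / 130
= 75000 / 130
= 576.92

576.92 damage


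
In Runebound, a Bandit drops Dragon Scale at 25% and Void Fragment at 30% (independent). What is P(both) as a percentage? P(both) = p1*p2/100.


For independent events, P(both) = P(A) * P(B)
= 25% * 30%
= 750 / 100 %
= 7.5%

7.5%


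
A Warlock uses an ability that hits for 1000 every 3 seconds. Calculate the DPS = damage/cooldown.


DPS = damage / cooldown
= 1000 / 3
= 333.33

333.33 DPS


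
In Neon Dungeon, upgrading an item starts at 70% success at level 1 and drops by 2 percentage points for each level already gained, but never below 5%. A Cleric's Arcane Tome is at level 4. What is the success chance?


raw_rate = 70 - 2 * (4 - 1)
= 70 - 2 * 3
= 70 - 6
= 64
Apply floor: max(64, 5) = 64%

64%


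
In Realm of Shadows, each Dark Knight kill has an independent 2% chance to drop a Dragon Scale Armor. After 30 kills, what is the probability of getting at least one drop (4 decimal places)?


P(at least one) = 1 - P(none) = 1 - (1-p)^n
p = 2/100 = 0.02
1 - p = 0.98
(1 - p)^30 = 0.98^30 = 0.545484
P(at least one) = 1 - 0.545484 = 0.4545

0.4545


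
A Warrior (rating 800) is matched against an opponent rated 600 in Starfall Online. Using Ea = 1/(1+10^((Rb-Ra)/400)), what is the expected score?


Elo expected score: Ea = 1/(1 + 10^((Rb-Ra)/400))
Rb - Ra = 600 - 800 = -200
(Rb-Ra)/400 = -200/400 = -0.5
10^-0.5 = 0.316228
Ea = 1/(1 + 0.316228) = 1/1.316228 = 0.7597

0.7597


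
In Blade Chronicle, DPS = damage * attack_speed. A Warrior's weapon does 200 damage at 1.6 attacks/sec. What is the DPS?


DPS = damage * attack_speed
= 200 * 1.6
= 320.0

320.0 DPS


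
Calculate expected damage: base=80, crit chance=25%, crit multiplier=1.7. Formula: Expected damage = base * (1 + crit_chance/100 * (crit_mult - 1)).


E[dmg] = base * (1 + crit_chance * (crit_mult - 1))
cc as decimal = 25/100 = 0.25
cm - 1 = 1.7 - 1 = 0.7
Bonus factor = 0.25 * 0.7 = 0.175
Total multiplier = 1 + 0.175 = 1.175
Expected damage = 80 * 1.175 = 94.00

94.00 damage


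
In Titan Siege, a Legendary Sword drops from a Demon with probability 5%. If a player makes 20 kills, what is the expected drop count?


Expected drops = kills * (drop_rate / 100)
= 20 * (5 / 100)
= 20 * 0.05
= 1.0

1.0 drops


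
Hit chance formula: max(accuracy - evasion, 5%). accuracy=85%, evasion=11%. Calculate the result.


accuracy - evasion = 85 - 11 = 74
Apply floor: max(74, 5) = 74
Hit chance = 74%

74%


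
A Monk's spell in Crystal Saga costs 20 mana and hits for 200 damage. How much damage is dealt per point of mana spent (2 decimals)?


Efficiency = damage / mana
= 200 / 20
= 10.00

10.00 dmg/mana


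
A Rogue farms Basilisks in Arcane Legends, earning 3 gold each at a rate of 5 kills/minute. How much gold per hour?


Gold per minute = 3 * 5 = 15
Gold per hour = 15 * 60 = 900

900 gold/hour


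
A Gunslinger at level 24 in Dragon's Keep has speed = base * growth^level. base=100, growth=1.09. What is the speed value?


value = base * growth^level
= 100 * 1.09^24
= 100 * 7.911083
= 791.11

791.11 speed


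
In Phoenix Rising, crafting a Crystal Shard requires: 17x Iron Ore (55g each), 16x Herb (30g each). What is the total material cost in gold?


Cost breakdown:
  Iron Ore: 17 * 55 = 935
  Herb: 16 * 30 = 480
Total = 935 + 480 = 1415

1415 gold


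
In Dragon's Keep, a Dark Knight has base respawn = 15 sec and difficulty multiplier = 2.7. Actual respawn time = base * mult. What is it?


Respawn time = base * multiplier
= 15 * 2.7
= 40.5 seconds

40.5 seconds


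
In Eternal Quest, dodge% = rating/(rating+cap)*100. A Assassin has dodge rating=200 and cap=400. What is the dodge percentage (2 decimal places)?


dodge% = 200 / (200 + 400) * 100
= 200 / 600 * 100
= 0.333333 * 100
= 33.33%

33.33%


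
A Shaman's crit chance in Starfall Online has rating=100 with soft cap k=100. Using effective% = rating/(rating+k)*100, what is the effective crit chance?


effective% = rating / (rating + k) * 100
= 100 / (100 + 100) * 100
= 100 / 200 * 100
= 0.5 * 100
= 50.00%

50.00%


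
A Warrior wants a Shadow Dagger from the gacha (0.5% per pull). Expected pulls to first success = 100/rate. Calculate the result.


Expected pulls for a geometric distribution = 1/p = 100 / rate%
= 100 / 0.5
= 200.0

200.0 pulls


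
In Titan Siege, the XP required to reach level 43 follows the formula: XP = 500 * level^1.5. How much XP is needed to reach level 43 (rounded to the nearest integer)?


XP = 500 * level^1.5
Substitute level = 43:
XP = 500 * 43^1.5
= 500 * 281.9699
= 140985

140985 XP


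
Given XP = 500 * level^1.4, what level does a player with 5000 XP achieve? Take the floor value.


XP = 500 * level^1.4, so level = (XP / 500)^(1/1.4)
= (5000 / 500)^(1/1.4)
= 10.0^0.7143
= 5.1795
Floor: level = 5

level 5


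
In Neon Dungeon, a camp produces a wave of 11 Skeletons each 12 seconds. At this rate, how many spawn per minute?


Spawns per minute = count * (60 / interval)
= 11 * (60 / 12)
= 11 * 5.0
= 55.0

55.0 per minute


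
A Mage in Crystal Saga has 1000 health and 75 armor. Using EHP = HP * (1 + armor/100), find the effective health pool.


EHP = 1000 * (1 + 75/100)
= 1000 * (1 + 0.75)
= 1000 * 1.75
= 1750.0

1750.0 EHP


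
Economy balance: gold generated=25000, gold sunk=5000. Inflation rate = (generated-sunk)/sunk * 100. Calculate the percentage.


Net gold = 25000 - 5000 = 20000
Inflation rate = net / sunk * 100 = 20000 / 5000 * 100
= 4.0 * 100
= 400.00%

400.00%


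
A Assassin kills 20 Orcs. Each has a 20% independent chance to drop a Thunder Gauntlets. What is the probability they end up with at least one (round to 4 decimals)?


P(at least one) = 1 - P(none) = 1 - (1-p)^n
p = 20/100 = 0.2
1 - p = 0.8
(1 - p)^20 = 0.8^20 = 0.011529
P(at least one) = 1 - 0.011529 = 0.9885

0.9885


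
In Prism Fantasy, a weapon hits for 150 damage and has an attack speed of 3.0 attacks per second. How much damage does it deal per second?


DPS = damage * attack_speed
= 150 * 3.0
= 450.0

450.0 DPS


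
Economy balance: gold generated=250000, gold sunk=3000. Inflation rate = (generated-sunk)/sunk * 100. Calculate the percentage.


Net gold = 250000 - 3000 = 247000
Inflation rate = net / sunk * 100 = 247000 / 3000 * 100
= 82.333333 * 100
= 8233.33%

8233.33%


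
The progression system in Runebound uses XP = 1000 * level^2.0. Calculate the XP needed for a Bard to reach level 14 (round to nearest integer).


XP = 1000 * level^2.0
Substitute level = 14:
XP = 1000 * 14^2.0
= 1000 * 196.0
= 196000

196000 XP


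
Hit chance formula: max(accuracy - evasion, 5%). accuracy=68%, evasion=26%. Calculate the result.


accuracy - evasion = 68 - 26 = 42
Apply floor: max(42, 5) = 42
Hit chance = 42%

42%


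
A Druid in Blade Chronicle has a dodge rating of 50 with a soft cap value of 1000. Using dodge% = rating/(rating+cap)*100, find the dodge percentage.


dodge% = 50 / (50 + 1000) * 100
= 50 / 1050 * 100
= 0.047619 * 100
= 4.76%

4.76%


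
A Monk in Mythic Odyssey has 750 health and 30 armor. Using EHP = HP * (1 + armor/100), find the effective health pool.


EHP = 750 * (1 + 30/100)
= 750 * (1 + 0.3)
= 750 * 1.3
= 975.0

975.0 EHP


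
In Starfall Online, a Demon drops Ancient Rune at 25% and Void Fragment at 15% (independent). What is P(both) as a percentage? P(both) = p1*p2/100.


For independent events, P(both) = P(A) * P(B)
= 25% * 15%
= 375 / 100 %
= 3.75%

3.75%


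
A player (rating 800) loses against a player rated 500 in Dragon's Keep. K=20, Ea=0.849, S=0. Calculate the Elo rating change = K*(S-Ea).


Elo update: delta = K * (S - Ea), where S = 0 (loses)
S - Ea = 0 - 0.849 = -0.849
Rating change = 20 * -0.849
= -16.98

-16.98 rating points


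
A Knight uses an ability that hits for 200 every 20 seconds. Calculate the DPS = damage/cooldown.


DPS = damage / cooldown
= 200 / 20
= 10.00

10.00 DPS


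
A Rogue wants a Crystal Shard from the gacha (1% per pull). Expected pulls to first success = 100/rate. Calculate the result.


Expected pulls for a geometric distribution = 1/p = 100 / rate%
= 100 / 1
= 100.0

100.0 pulls


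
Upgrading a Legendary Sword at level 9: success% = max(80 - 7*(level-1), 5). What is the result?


raw_rate = 80 - 7 * (9 - 1)
= 80 - 7 * 8
= 80 - 56
= 24
Apply floor: max(24, 5) = 24%

24%


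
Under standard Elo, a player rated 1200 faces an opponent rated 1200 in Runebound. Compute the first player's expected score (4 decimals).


Elo expected score: Ea = 1/(1 + 10^((Rb-Ra)/400))
Rb - Ra = 1200 - 1200 = 0
(Rb-Ra)/400 = 0/400 = 0.0
10^0.0 = 1.0
Ea = 1/(1 + 1.0) = 1/2.0 = 0.5000

0.5000


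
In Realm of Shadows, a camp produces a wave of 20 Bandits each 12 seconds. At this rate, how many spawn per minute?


Spawns per minute = count * (60 / interval)
= 20 * (60 / 12)
= 20 * 5.0
= 100.0

100.0 per minute


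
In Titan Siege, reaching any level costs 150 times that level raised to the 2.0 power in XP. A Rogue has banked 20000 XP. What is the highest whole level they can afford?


XP = 150 * level^2.0, so level = (XP / 150)^(1/2.0)
= (20000 / 150)^(1/2.0)
= 133.3333^0.5
= 11.547
Floor: level = 11

level 11


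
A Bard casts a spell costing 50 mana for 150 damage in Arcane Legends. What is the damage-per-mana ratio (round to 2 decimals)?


Efficiency = damage / mana
= 150 / 50
= 3.00

3.00 dmg/mana


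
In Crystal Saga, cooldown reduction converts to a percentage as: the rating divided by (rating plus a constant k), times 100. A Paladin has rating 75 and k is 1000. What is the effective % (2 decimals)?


effective% = rating / (rating + k) * 100
= 75 / (75 + 1000) * 100
= 75 / 1075 * 100
= 0.069767 * 100
= 6.98%

6.98%


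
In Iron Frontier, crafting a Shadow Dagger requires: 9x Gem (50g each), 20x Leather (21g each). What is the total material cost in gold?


Cost breakdown:
  Gem: 9 * 50 = 450
  Leather: 20 * 21 = 420
Total = 450 + 420 = 870

870 gold


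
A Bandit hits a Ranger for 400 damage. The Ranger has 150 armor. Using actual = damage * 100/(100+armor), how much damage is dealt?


actual = 400 * 100 / (100 + 150)
= 400 * 100 / 250
= 40000 / 250
= 160.00

160.00 damage


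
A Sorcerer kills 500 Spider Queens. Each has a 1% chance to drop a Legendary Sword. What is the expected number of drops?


Expected drops = kills * (drop_rate / 100)
= 500 * (1 / 100)
= 500 * 0.01
= 5.0

5.0 drops


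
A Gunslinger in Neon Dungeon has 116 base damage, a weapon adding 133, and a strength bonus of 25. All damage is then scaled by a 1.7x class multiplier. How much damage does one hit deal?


Sum base + weapon + str = 116 + 133 + 25 = 274
Multiply by 1.7:
274 * 1.7 = 465.8

465.8 damage


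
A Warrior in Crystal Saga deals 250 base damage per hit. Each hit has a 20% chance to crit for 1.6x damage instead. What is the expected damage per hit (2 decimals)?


E[dmg] = base * (1 + crit_chance * (crit_mult - 1))
cc as decimal = 20/100 = 0.2
cm - 1 = 1.6 - 1 = 0.6
Bonus factor = 0.2 * 0.6 = 0.12
Total multiplier = 1 + 0.12 = 1.12
Expected damage = 250 * 1.12 = 280.00

280.00 damage


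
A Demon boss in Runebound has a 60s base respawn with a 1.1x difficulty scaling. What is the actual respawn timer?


Respawn time = base * multiplier
= 60 * 1.1
= 66.0 seconds

66.0 seconds


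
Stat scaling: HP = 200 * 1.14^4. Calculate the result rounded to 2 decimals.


value = base * growth^level
= 200 * 1.14^4
= 200 * 1.68896
= 337.79

337.79 HP


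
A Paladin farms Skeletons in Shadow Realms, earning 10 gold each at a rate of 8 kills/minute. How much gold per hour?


Gold per minute = 10 * 8 = 80
Gold per hour = 80 * 60 = 4800

4800 gold/hour


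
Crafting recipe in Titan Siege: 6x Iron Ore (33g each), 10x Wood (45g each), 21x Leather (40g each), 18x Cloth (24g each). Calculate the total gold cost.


Cost breakdown:
  Iron Ore: 6 * 33 = 198
  Wood: 10 * 45 = 450
  Leather: 21 * 40 = 840
  Cloth: 18 * 24 = 432
Total = 198 + 450 + 840 + 432 = 1920

1920 gold


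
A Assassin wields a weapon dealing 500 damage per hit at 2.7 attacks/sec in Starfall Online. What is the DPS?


DPS = damage * attack_speed
= 500 * 2.7
= 1350.0

1350.0 DPS


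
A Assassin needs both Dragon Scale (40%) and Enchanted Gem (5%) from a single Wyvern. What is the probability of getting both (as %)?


For independent events, P(both) = P(A) * P(B)
= 40% * 5%
= 200 / 100 %
= 2.0%

2.0%


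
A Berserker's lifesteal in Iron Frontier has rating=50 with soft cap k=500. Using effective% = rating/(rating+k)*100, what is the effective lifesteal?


effective% = rating / (rating + k) * 100
= 50 / (50 + 500) * 100
= 50 / 550 * 100
= 0.090909 * 100
= 9.09%

9.09%


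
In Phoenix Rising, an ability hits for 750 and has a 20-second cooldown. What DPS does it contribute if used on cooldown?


DPS = damage / cooldown
= 750 / 20
= 37.50

37.50 DPS


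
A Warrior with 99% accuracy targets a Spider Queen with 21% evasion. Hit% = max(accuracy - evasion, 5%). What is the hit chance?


accuracy - evasion = 99 - 21 = 78
Apply floor: max(78, 5) = 78
Hit chance = 78%

78%


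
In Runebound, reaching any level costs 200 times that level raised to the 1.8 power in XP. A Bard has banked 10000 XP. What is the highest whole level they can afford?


XP = 200 * level^1.8, so level = (XP / 200)^(1/1.8)
= (10000 / 200)^(1/1.8)
= 50.0^0.5556
= 8.7876
Floor: level = 8

level 8


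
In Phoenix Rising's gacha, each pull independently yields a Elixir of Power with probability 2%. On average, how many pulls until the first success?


Expected pulls for a geometric distribution = 1/p = 100 / rate%
= 100 / 2
= 50.0

50.0 pulls


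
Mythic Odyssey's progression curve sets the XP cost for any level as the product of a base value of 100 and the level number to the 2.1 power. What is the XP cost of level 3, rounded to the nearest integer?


XP = 100 * level^2.1
Substitute level = 3:
XP = 100 * 3^2.1
= 100 * 10.0451
= 1005

1005 XP


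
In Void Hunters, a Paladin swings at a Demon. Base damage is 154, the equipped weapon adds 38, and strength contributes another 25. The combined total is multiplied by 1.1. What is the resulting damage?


Sum base + weapon + str = 154 + 38 + 25 = 217
Multiply by 1.1:
217 * 1.1 = 238.7

238.7 damage


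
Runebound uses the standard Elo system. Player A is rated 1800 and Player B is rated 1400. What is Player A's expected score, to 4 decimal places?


Elo expected score: Ea = 1/(1 + 10^((Rb-Ra)/400))
Rb - Ra = 1400 - 1800 = -400
(Rb-Ra)/400 = -400/400 = -1.0
10^-1.0 = 0.1
Ea = 1/(1 + 0.1) = 1/1.1 = 0.9091

0.9091


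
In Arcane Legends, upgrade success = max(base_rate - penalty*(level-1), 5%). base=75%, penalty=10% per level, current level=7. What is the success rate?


raw_rate = 75 - 10 * (7 - 1)
= 75 - 10 * 6
= 75 - 60
= 15
Apply floor: max(15, 5) = 15%

15%


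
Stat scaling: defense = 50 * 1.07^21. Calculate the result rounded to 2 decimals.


value = base * growth^level
= 50 * 1.07^21
= 50 * 4.140562
= 207.03

207.03 defense


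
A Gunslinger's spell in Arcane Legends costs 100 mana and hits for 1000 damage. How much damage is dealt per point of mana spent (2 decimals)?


Efficiency = damage / mana
= 1000 / 100
= 10.00

10.00 dmg/mana


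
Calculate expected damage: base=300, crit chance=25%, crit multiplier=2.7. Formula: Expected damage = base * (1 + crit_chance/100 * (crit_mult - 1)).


E[dmg] = base * (1 + crit_chance * (crit_mult - 1))
cc as decimal = 25/100 = 0.25
cm - 1 = 2.7 - 1 = 1.7
Bonus factor = 0.25 * 1.7 = 0.425
Total multiplier = 1 + 0.425 = 1.425
Expected damage = 300 * 1.425 = 427.50

427.50 damage


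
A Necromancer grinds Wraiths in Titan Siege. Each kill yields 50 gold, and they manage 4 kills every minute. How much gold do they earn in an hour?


Gold per minute = 50 * 4 = 200
Gold per hour = 200 * 60 = 12000

12000 gold/hour


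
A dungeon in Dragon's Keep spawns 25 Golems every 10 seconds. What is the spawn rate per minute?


Spawns per minute = count * (60 / interval)
= 25 * (60 / 10)
= 25 * 6.0
= 150.0

150.0 per minute


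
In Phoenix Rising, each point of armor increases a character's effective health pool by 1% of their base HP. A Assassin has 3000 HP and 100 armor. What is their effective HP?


EHP = 3000 * (1 + 100/100)
= 3000 * (1 + 1.0)
= 3000 * 2.0
= 6000.0

6000.0 EHP


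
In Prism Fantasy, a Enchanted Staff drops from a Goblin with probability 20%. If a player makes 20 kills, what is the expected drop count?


Expected drops = kills * (drop_rate / 100)
= 20 * (20 / 100)
= 20 * 0.2
= 4.0

4.0 drops
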